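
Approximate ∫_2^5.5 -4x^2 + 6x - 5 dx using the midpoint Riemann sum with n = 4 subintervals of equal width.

-149.0234375

Δx = (5.5 − 2)/4 = 0.875.
Midpoints: 2.4375, 3.3125, 4.1875, 5.0625.
f(2.4375) = -14.140625, f(3.3125) = -29.015625, f(4.1875) = -50.015625, f(5.0625) = -77.140625.
Sum = Δx · [f(2.4375) + f(3.3125) + f(4.1875) + f(5.0625)].
Sum = -149.0234375.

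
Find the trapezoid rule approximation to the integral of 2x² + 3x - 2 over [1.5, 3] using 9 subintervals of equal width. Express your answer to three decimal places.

22.889

Δx = (3 − 1.5)/9 = 1/6.
f(1.5) = 7, f(5/3) = 77/9, f(11/6) = 92/9, f(2) = 12, f(13/6) = 125/9, f(7/3) = 143/9, f(2.5) = 18, f(8/3) = 182/9, f(17/6) = 203/9, f(3) = 25.
T_9 = (Δx/2)·[f(x_0) + 2f(x_1) + ... + 2f(x_{8}) + f(x_9)].
Sum ≈ 22.889.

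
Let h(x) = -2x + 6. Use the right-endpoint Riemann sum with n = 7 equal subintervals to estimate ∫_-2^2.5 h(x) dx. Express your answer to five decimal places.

Δx = (2.5 − (-2))/7 = 9/14.
Right endpoints: -19/14, -5/7, -1/14, 4/7, 17/14, 13/7, 2.5.
h(-19/14) = 61/7, h(-5/7) = 52/7, h(-1/14) = 43/7, h(4/7) = 34/7, h(17/14) = 25/7, h(13/7) = 16/7, h(2.5) = 1.
Sum = Δx · [h(-19/14) + h(-5/7) + h(-1/14) + ...].
Sum ≈ 21.85714.

21.85714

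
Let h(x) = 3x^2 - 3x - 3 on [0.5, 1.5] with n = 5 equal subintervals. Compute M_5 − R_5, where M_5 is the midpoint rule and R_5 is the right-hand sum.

-0.33

M_5 = -2.76.
R_5 = -2.43.
M_5 − R_5 = -0.33.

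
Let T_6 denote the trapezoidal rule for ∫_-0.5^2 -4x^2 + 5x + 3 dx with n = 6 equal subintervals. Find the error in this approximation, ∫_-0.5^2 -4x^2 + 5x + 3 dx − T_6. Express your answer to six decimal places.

Exact integral: ∫_-0.5^2 f(x) dx ≈ 6.04166667.
T_6 ≈ 5.75231481.
Error ≈ 6.04166667 − 5.75231481 ≈ 0.289352.

0.289352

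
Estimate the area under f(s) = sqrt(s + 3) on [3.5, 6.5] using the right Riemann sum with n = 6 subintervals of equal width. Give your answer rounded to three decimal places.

8.605

Δs = (6.5 − 3.5)/6 = 0.5.
Right endpoints: 4, 4.5, 5, 5.5, 6, 6.5.
f(4) ≈ 2.646, f(4.5) ≈ 2.739, f(5) ≈ 2.828, f(5.5) ≈ 2.915, f(6) ≈ 3.000, f(6.5) ≈ 3.082.
Sum = Δs · [f(4) + f(4.5) + f(5) + ...].
Sum ≈ 8.605.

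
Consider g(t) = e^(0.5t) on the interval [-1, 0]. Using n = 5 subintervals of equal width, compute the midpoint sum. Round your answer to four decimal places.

0.7866

Δt = (0 − (-1))/5 = 0.2.
Midpoints: -0.9, -0.7, -0.5, -0.3, -0.1.
g(-0.9) ≈ 0.6376, g(-0.7) ≈ 0.7047, g(-0.5) ≈ 0.7788, g(-0.3) ≈ 0.8607, g(-0.1) ≈ 0.9512.
Sum = Δt · [g(-0.9) + g(-0.7) + g(-0.5) + g(-0.3) + g(-0.1)].
Sum ≈ 0.7866.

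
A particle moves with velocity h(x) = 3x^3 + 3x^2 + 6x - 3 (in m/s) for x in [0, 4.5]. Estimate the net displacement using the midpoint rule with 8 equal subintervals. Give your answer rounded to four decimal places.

Δx = (4.5 − 0)/8 = 0.5625.
Midpoints: 0.28125, 0.84375, 1.40625, 1.96875, 2.53125, 3.09375, 3.65625, 4.21875.
h(0.28125) = -33045/32768, h(0.84375) = 196617/32768, h(1.40625) = 645951/32768, h(1.96875) = 1419933/32768, h(2.53125) = 2623539/32768, h(3.09375) = 4361745/32768, h(3.65625) = 6739527/32768, h(4.21875) = 9861861/32768.
Sum = Δx · [h(0.28125) + h(0.84375) + h(1.40625) + ...].
Sum ≈ 443.1632.

443.1632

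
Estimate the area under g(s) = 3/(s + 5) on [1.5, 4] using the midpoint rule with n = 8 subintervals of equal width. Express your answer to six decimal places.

0.976129

Δs = (4 − 1.5)/8 = 0.3125.
Midpoints: 1.65625, 1.96875, 2.28125, 2.59375, 2.90625, 3.21875, 3.53125, 3.84375.
g(1.65625) = 32/71, g(1.96875) = 96/223, g(2.28125) = 96/233, g(2.59375) = 32/81, g(2.90625) = 96/253, g(3.21875) = 96/263, g(3.53125) = 32/91, g(3.84375) = 96/283.
Sum = Δs · [g(1.65625) + g(1.96875) + g(2.28125) + ...].
Sum ≈ 0.976129.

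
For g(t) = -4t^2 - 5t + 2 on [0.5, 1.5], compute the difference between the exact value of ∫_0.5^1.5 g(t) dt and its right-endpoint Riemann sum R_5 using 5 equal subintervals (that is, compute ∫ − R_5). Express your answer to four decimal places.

Exact integral: ∫_0.5^1.5 g(t) dt ≈ -7.333333.
R_5 = -8.66.
Error ≈ -7.333333 − (-8.66) ≈ 1.3267.

1.3267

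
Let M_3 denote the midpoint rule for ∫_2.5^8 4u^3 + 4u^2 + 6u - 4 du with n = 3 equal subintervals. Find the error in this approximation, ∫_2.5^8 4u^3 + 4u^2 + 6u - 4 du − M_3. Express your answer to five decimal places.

Exact integral: ∫_2.5^8 f(u) du ≈ 4870.0208333.
M_3 ≈ 4766.8067130.
Error ≈ 4870.0208333 − 4766.8067130 ≈ 103.21412.

103.21412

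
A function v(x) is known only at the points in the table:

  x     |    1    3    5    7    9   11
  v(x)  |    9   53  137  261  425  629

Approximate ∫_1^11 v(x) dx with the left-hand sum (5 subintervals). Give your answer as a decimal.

1770

Δx = 2.
Sum = 2·[9 + 53 + 137 + 261 + 425] = 1770.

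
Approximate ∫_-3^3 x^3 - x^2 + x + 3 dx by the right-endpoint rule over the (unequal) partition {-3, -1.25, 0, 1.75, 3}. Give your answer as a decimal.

Subinterval widths: 1.75, 1.25, 1.75, 1.25.
Right endpoints: -1.25, 0, 1.75, 3.
f(-1.25) = -1.765625, f(0) = 3, f(1.75) = 7.046875, f(3) = 24.
Sum = Σ Δx_i · f(x_i).
Sum = 42.9921875.

42.9921875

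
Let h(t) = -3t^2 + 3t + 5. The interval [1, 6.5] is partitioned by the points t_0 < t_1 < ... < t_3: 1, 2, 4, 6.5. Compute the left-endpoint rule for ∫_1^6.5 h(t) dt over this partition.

-74.5

Subinterval widths: 1, 2, 2.5.
Left endpoints: 1, 2, 4.
h(1) = 5, h(2) = -1, h(4) = -31.
Sum = Σ Δt_i · h(t_i).
Sum = -74.5.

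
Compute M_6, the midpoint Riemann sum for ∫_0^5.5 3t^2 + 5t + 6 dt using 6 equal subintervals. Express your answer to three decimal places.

Δt = (5.5 − 0)/6 = 11/12.
Midpoints: 11/24, 1.375, 55/24, 77/24, 4.125, 121/24.
f(11/24) = 8.921875, f(1.375) = 18.546875, f(55/24) = 6377/192, f(77/24) = 52.921875, f(4.125) = 77.671875, f(121/24) = 20633/192.
Sum = Δt · [f(11/24) + f(1.375) + f(55/24) + ...].
Sum ≈ 273.845.

273.845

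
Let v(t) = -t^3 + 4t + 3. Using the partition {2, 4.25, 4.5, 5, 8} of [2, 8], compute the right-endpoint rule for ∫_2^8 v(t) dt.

Subinterval widths: 2.25, 0.25, 0.5, 3.
Right endpoints: 4.25, 4.5, 5, 8.
v(4.25) = -56.765625, v(4.5) = -70.125, v(5) = -102, v(8) = -477.
Sum = Σ Δt_i · v(t_i).
Sum = -1627.25390625.

-1627.25390625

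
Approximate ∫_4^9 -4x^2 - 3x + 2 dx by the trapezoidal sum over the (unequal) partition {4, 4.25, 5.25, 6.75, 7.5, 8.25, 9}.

Subinterval widths: 0.25, 1, 1.5, 0.75, 0.75, 0.75.
f(4) = -74, f(4.25) = -83, f(5.25) = -124, f(6.75) = -200.5, f(7.5) = -245.5, f(8.25) = -295, f(9) = -349.
On each subinterval the trapezoid contributes (Δx_i/2)·[f(x_{i-1}) + f(x_i)].
Sum = -977.9375.

-977.9375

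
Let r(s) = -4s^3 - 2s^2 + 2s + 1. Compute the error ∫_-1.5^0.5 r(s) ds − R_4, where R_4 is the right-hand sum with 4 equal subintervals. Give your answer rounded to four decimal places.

1.1667

Exact integral: ∫_-1.5^0.5 r(s) ds ≈ 2.666667.
R_4 = 1.5.
Error ≈ 2.666667 − 1.5 ≈ 1.1667.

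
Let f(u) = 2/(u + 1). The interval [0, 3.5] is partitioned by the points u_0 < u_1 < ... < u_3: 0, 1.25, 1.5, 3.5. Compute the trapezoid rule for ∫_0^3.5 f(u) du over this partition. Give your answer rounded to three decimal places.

Subinterval widths: 1.25, 0.25, 2.
f(0) = 2, f(1.25) = 8/9, f(1.5) = 0.8, f(3.5) = 4/9.
On each subinterval the trapezoid contributes (Δu_i/2)·[f(u_{i-1}) + f(u_i)].
Sum ≈ 3.261.

3.261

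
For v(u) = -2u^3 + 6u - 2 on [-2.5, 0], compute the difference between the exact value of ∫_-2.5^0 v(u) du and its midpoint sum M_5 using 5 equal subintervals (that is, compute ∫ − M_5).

0.390625

Exact integral: ∫_-2.5^0 v(u) du = -4.21875.
M_5 = -4.609375.
Error = -4.21875 − (-4.609375) = 0.390625.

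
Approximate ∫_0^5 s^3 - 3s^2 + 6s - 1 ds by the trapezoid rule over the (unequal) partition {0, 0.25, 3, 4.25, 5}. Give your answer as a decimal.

Subinterval widths: 0.25, 2.75, 1.25, 0.75.
f(0) = -1, f(0.25) = 0.328125, f(3) = 17, f(4.25) = 47.078125, f(5) = 79.
On each subinterval the trapezoid contributes (Δs_i/2)·[f(s_{i-1}) + f(s_i)].
Sum = 111.0703125.

111.0703125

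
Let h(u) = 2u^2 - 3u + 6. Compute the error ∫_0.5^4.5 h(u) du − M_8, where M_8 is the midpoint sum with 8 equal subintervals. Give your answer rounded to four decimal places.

Exact integral: ∫_0.5^4.5 h(u) du ≈ 54.666667.
M_8 = 54.5.
Error ≈ 54.666667 − 54.5 ≈ 0.1667.

0.1667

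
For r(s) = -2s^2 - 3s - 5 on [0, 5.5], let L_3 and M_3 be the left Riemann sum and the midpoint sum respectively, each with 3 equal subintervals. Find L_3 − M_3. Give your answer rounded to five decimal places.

L_3 ≈ -119.3703704.
M_3 ≈ -180.7106481.
L_3 − M_3 ≈ 61.34028.

61.34028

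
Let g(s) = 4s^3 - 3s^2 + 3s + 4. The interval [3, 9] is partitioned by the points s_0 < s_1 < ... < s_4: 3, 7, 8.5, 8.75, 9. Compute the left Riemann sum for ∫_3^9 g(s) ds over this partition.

Subinterval widths: 4, 1.5, 0.25, 0.25.
Left endpoints: 3, 7, 8.5, 8.75.
g(3) = 94, g(7) = 1250, g(8.5) = 2269.25, g(8.75) = 2480.25.
Sum = Σ Δs_i · g(s_i).
Sum = 3438.375.

3438.375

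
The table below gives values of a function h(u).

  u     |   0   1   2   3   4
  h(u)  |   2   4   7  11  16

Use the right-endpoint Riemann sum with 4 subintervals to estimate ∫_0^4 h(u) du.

Δu = 1.
Sum = 1·[4 + 7 + 11 + 16] = 38.

38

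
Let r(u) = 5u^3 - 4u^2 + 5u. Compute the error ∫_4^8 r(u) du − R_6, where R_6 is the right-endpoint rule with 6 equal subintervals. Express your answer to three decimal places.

Exact integral: ∫_4^8 r(u) du ≈ 4322.66667.
R_6 ≈ 5037.48148.
Error ≈ 4322.66667 − 5037.48148 ≈ -714.815.

-714.815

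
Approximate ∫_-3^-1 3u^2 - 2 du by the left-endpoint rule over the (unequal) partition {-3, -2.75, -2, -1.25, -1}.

Subinterval widths: 0.25, 0.75, 0.75, 0.25.
Left endpoints: -3, -2.75, -2, -1.25.
f(-3) = 25, f(-2.75) = 20.6875, f(-2) = 10, f(-1.25) = 2.6875.
Sum = Σ Δu_i · f(u_i).
Sum = 29.9375.

29.9375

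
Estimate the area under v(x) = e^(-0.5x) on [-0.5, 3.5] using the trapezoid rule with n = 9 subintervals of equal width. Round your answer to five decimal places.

2.22963

Δx = (3.5 − (-0.5))/9 = 4/9.
v(-0.5) ≈ 1.28403, v(-1/18) ≈ 1.02817, v(7/18) ≈ 0.82329, v(5/6) ≈ 0.65924, v(23/18) ≈ 0.52788, v(31/18) ≈ 0.42269, v(13/6) ≈ 0.33847, v(47/18) ≈ 0.27102, v(55/18) ≈ 0.21702, v(3.5) ≈ 0.17377.
T_9 = (Δx/2)·[v(x_0) + 2v(x_1) + ... + 2v(x_{8}) + v(x_9)].
Sum ≈ 2.22963.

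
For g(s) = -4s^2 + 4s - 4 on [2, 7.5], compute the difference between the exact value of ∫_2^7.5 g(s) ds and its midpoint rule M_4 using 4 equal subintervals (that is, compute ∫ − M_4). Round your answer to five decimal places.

-3.46615

Exact integral: ∫_2^7.5 g(s) ds ≈ -469.3333333.
M_4 = -465.8671875.
Error ≈ -469.3333333 − (-465.8671875) ≈ -3.46615.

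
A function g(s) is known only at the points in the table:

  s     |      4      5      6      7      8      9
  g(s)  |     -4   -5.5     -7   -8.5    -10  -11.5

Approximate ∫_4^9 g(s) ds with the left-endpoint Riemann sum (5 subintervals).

-35

Δs = 1.
Sum = 1·[(-4) + (-5.5) + (-7) + (-8.5) + (-10)] = -35.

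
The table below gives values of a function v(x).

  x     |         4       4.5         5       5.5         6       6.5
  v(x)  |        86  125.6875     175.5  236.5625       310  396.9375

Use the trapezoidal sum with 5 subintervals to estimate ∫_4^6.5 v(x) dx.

Δx = 0.5.
T_5 = (0.5/2)·[86 + 2·125.6875 + 2·175.5 + 2·236.5625 + 2·310 + 396.9375] = 544.609375.

544.609375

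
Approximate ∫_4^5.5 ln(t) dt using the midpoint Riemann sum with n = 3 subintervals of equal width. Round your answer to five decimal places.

Δt = (5.5 − 4)/3 = 0.5.
Midpoints: 4.25, 4.75, 5.25.
f(4.25) ≈ 1.44692, f(4.75) ≈ 1.55814, f(5.25) ≈ 1.65823.
Sum = Δt · [f(4.25) + f(4.75) + f(5.25)].
Sum ≈ 2.33165.

2.33165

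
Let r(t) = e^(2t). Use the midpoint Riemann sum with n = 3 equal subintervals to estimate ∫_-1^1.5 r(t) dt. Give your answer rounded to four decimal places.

Δt = (1.5 − (-1))/3 = 5/6.
Midpoints: -7/12, 0.25, 13/12.
r(-7/12) ≈ 0.3114, r(0.25) ≈ 1.6487, r(13/12) ≈ 8.7291.
Sum = Δt · [r(-7/12) + r(0.25) + r(13/12)].
Sum ≈ 8.9077.

8.9077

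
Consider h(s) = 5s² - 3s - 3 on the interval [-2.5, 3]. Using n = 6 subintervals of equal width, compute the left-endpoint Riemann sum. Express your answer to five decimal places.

Δs = (3 − (-2.5))/6 = 11/12.
Left endpoints: -2.5, -19/12, -2/3, 0.25, 7/6, 25/12.
h(-2.5) = 35.75, h(-19/12) = 2057/144, h(-2/3) = 11/9, h(0.25) = -3.4375, h(7/6) = 11/36, h(25/12) = 1793/144.
Sum = Δs · [h(-2.5) + h(-19/12) + h(-2/3) + ...].
Sum ≈ 55.52836.

55.52836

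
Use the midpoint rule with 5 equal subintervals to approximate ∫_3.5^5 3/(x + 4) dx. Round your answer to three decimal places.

Δx = (5 − 3.5)/5 = 0.3.
Midpoints: 3.65, 3.95, 4.25, 4.55, 4.85.
f(3.65) = 20/51, f(3.95) = 20/53, f(4.25) = 4/11, f(4.55) = 20/57, f(4.85) = 20/59.
Sum = Δx · [f(3.65) + f(3.95) + f(4.25) + f(4.55) + f(4.85)].
Sum ≈ 0.547.

0.547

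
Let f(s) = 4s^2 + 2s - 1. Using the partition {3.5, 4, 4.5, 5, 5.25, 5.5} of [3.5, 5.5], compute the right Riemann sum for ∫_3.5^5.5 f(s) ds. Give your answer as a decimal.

Subinterval widths: 0.5, 0.5, 0.5, 0.25, 0.25.
Right endpoints: 4, 4.5, 5, 5.25, 5.5.
f(4) = 71, f(4.5) = 89, f(5) = 109, f(5.25) = 119.75, f(5.5) = 131.
Sum = Σ Δs_i · f(s_i).
Sum = 197.1875.

197.1875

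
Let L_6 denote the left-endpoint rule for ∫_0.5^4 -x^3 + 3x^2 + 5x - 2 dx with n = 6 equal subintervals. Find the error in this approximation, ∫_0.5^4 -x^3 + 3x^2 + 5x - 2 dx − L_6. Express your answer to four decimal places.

Exact integral: ∫_0.5^4 f(x) dx = 32.265625.
L_6 ≈ 31.266059.
Error ≈ 32.265625 − 31.266059 ≈ 0.9996.

0.9996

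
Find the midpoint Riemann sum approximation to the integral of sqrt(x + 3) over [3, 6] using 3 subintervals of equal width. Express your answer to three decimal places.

8.204

Δx = (6 − 3)/3 = 1.
Midpoints: 3.5, 4.5, 5.5.
f(3.5) ≈ 2.550, f(4.5) ≈ 2.739, f(5.5) ≈ 2.915.
Sum = Δx · [f(3.5) + f(4.5) + f(5.5)].
Sum ≈ 8.204.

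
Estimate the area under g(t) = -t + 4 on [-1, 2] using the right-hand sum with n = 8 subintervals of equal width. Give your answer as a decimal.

Δt = (2 − (-1))/8 = 0.375.
Right endpoints: -0.625, -0.25, 0.125, 0.5, 0.875, 1.25, 1.625, 2.
g(-0.625) = 4.625, g(-0.25) = 4.25, g(0.125) = 3.875, g(0.5) = 3.5, g(0.875) = 3.125, g(1.25) = 2.75, g(1.625) = 2.375, g(2) = 2.
Sum = Δt · [g(-0.625) + g(-0.25) + g(0.125) + ...].
Sum = 9.9375.

9.9375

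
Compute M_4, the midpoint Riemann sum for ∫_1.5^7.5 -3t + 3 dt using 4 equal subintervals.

-63

Δt = (7.5 − 1.5)/4 = 1.5.
Midpoints: 2.25, 3.75, 5.25, 6.75.
f(2.25) = -3.75, f(3.75) = -8.25, f(5.25) = -12.75, f(6.75) = -17.25.
Sum = Δt · [f(2.25) + f(3.75) + f(5.25) + f(6.75)].
Sum = -63.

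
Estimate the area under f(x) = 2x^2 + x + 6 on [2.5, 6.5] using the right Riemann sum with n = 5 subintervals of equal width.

Δx = (6.5 − 2.5)/5 = 0.8.
Right endpoints: 3.3, 4.1, 4.9, 5.7, 6.5.
f(3.3) = 31.08, f(4.1) = 43.72, f(4.9) = 58.92, f(5.7) = 76.68, f(6.5) = 97.
Sum = Δx · [f(3.3) + f(4.1) + f(4.9) + f(5.7) + f(6.5)].
Sum = 245.92.

245.92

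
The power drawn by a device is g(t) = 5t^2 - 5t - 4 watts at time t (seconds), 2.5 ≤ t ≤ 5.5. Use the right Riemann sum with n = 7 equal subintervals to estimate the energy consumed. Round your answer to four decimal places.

Δt = (5.5 − 2.5)/7 = 3/7.
Right endpoints: 41/14, 47/14, 53/14, 59/14, 65/14, 71/14, 5.5.
g(41/14) = 4751/196, g(47/14) = 6971/196, g(53/14) = 9551/196, g(59/14) = 12491/196, g(65/14) = 15791/196, g(71/14) = 19451/196, g(5.5) = 119.75.
Sum = Δt · [g(41/14) + g(47/14) + g(53/14) + ...].
Sum ≈ 202.2092.

202.2092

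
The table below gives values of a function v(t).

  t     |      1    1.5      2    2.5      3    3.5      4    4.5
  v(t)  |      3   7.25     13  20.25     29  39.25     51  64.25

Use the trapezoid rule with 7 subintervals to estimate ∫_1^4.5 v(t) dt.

Δt = 0.5.
T_7 = (0.5/2)·[3 + 2·7.25 + 2·13 + 2·20.25 + 2·29 + 2·39.25 + 2·51 + 64.25] = 96.6875.

96.6875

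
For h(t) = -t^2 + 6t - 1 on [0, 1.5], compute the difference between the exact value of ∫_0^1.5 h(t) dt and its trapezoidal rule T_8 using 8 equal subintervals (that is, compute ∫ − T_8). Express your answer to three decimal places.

Exact integral: ∫_0^1.5 h(t) dt = 4.125.
T_8 ≈ 4.11621.
Error ≈ 4.125 − 4.11621 ≈ 0.009.

0.009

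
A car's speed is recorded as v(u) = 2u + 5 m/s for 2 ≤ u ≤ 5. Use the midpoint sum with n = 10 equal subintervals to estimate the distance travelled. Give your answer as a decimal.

Δu = (5 − 2)/10 = 0.3.
Midpoints: 2.15, 2.45, 2.75, 3.05, 3.35, 3.65, 3.95, 4.25, 4.55, 4.85.
v(2.15) = 9.3, v(2.45) = 9.9, v(2.75) = 10.5, v(3.05) = 11.1, v(3.35) = 11.7, v(3.65) = 12.3, v(3.95) = 12.9, v(4.25) = 13.5, v(4.55) = 14.1, v(4.85) = 14.7.
Sum = Δu · [v(2.15) + v(2.45) + v(2.75) + ...].
Sum = 36.

36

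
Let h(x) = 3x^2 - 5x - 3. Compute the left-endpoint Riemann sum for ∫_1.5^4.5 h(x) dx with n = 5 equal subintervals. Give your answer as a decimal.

22.59

Δx = (4.5 − 1.5)/5 = 0.6.
Left endpoints: 1.5, 2.1, 2.7, 3.3, 3.9.
h(1.5) = -3.75, h(2.1) = -0.27, h(2.7) = 5.37, h(3.3) = 13.17, h(3.9) = 23.13.
Sum = Δx · [h(1.5) + h(2.1) + h(2.7) + h(3.3) + h(3.9)].
Sum = 22.59.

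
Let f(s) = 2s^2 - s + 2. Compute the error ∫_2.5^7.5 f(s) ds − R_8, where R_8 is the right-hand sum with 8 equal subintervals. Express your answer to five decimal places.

Exact integral: ∫_2.5^7.5 f(s) ds ≈ 255.8333333.
R_8 = 286.171875.
Error ≈ 255.8333333 − 286.171875 ≈ -30.33854.

-30.33854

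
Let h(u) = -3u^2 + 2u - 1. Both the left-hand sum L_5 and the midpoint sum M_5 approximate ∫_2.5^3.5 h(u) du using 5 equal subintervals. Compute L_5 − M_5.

L_5 = -20.67.
M_5 = -22.24.
L_5 − M_5 = 1.57.

1.57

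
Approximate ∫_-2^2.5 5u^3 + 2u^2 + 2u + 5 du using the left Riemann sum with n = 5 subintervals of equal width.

13.59

Δu = (2.5 − (-2))/5 = 0.9.
Left endpoints: -2, -1.1, -0.2, 0.7, 1.6.
f(-2) = -31, f(-1.1) = -1.435, f(-0.2) = 4.64, f(0.7) = 9.095, f(1.6) = 33.8.
Sum = Δu · [f(-2) + f(-1.1) + f(-0.2) + f(0.7) + f(1.6)].
Sum = 13.59.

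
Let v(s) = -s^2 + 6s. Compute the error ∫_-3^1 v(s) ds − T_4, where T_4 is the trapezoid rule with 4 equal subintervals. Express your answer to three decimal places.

0.667

Exact integral: ∫_-3^1 v(s) ds ≈ -33.33333.
T_4 = -34.
Error ≈ -33.33333 − (-34) ≈ 0.667.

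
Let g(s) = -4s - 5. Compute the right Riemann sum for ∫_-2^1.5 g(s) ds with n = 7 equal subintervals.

-17.5

Δs = (1.5 − (-2))/7 = 0.5.
Right endpoints: -1.5, -1, -0.5, 0, 0.5, 1, 1.5.
g(-1.5) = 1, g(-1) = -1, g(-0.5) = -3, g(0) = -5, g(0.5) = -7, g(1) = -9, g(1.5) = -11.
Sum = Δs · [g(-1.5) + g(-1) + g(-0.5) + ...].
Sum = -17.5.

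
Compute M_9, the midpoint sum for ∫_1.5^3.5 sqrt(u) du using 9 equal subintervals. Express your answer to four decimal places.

Δu = (3.5 − 1.5)/9 = 2/9.
Midpoints: 29/18, 11/6, 37/18, 41/18, 2.5, 49/18, 53/18, 19/6, 61/18.
f(29/18) ≈ 1.2693, f(11/6) ≈ 1.3540, f(37/18) ≈ 1.4337, f(41/18) ≈ 1.5092, f(2.5) ≈ 1.5811, f(49/18) ≈ 1.6499, f(53/18) ≈ 1.7159, f(19/6) ≈ 1.7795, f(61/18) ≈ 1.8409.
Sum = Δu · [f(29/18) + f(11/6) + f(37/18) + ...].
Sum ≈ 3.1408.

3.1408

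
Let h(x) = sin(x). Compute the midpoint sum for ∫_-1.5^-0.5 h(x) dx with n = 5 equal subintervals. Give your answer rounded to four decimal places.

Δx = (-0.5 − (-1.5))/5 = 0.2.
Midpoints: -1.4, -1.2, -1, -0.8, -0.6.
h(-1.4) ≈ -0.9854, h(-1.2) ≈ -0.9320, h(-1) ≈ -0.8415, h(-0.8) ≈ -0.7174, h(-0.6) ≈ -0.5646.
Sum = Δx · [h(-1.4) + h(-1.2) + h(-1) + h(-0.8) + h(-0.6)].
Sum ≈ -0.8082.

-0.8082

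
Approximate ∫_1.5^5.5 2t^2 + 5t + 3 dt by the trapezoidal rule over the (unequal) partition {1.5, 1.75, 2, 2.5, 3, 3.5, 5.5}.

Subinterval widths: 0.25, 0.25, 0.5, 0.5, 0.5, 2.
f(1.5) = 15, f(1.75) = 17.875, f(2) = 21, f(2.5) = 28, f(3) = 36, f(3.5) = 45, f(5.5) = 91.
On each subinterval the trapezoid contributes (Δt_i/2)·[f(t_{i-1}) + f(t_i)].
Sum = 193.46875.

193.46875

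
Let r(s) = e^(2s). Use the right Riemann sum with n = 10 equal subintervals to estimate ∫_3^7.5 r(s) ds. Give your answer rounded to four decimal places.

2478599.7191

Δs = (7.5 − 3)/10 = 0.45.
Right endpoints: 3.45, 3.9, 4.35, 4.8, 5.25, 5.7, 6.15, 6.6, 7.05, 7.5.
r(3.45) ≈ 992.2747, r(3.9) ≈ 2440.6020, r(4.35) ≈ 6002.9122, r(4.8) ≈ 14764.7816, r(5.25) ≈ 36315.5027, r(5.7) ≈ 89321.7234, r(6.15) ≈ 219695.9887, r(6.6) ≈ 540364.9372, r(7.05) ≈ 1329083.2808, r(7.5) ≈ 3269017.3725.
Sum = Δs · [r(3.45) + r(3.9) + r(4.35) + ...].
Sum ≈ 2478599.7191.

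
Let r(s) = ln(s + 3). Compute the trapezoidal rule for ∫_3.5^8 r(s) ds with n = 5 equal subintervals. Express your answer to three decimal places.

9.706

Δs = (8 − 3.5)/5 = 0.9.
r(3.5) ≈ 1.872, r(4.4) ≈ 2.001, r(5.3) ≈ 2.116, r(6.2) ≈ 2.219, r(7.1) ≈ 2.313, r(8) ≈ 2.398.
T_5 = (Δs/2)·[r(s_0) + 2r(s_1) + ... + 2r(s_{4}) + r(s_5)].
Sum ≈ 9.706.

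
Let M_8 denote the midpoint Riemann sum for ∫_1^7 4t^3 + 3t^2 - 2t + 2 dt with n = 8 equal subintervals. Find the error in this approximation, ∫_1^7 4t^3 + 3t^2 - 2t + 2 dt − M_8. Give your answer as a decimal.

14.34375

Exact integral: ∫_1^7 f(t) dt = 2706.
M_8 = 2691.65625.
Error = 2706 − 2691.65625 = 14.34375.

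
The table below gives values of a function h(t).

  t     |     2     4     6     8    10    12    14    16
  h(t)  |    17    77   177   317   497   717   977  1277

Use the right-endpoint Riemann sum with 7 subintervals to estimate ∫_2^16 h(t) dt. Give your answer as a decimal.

8078

Δt = 2.
Sum = 2·[77 + 177 + 317 + 497 + 717 + 977 + 1277] = 8078.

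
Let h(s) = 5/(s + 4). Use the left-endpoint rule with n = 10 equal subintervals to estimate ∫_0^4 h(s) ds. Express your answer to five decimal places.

3.59386

Δs = (4 − 0)/10 = 0.4.
Left endpoints: 0, 0.4, 0.8, 1.2, 1.6, 2, 2.4, 2.8, 3.2, 3.6.
h(0) = 1.25, h(0.4) = 25/22, h(0.8) = 25/24, h(1.2) = 25/26, h(1.6) = 25/28, h(2) = 5/6, h(2.4) = 0.78125, h(2.8) = 25/34, h(3.2) = 25/36, h(3.6) = 25/38.
Sum = Δs · [h(0) + h(0.4) + h(0.8) + ...].
Sum ≈ 3.59386.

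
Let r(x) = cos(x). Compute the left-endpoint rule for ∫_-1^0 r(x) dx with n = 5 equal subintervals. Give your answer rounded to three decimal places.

0.793

Δx = (0 − (-1))/5 = 0.2.
Left endpoints: -1, -0.8, -0.6, -0.4, -0.2.
r(-1) ≈ 0.540, r(-0.8) ≈ 0.697, r(-0.6) ≈ 0.825, r(-0.4) ≈ 0.921, r(-0.2) ≈ 0.980.
Sum = Δx · [r(-1) + r(-0.8) + r(-0.6) + r(-0.4) + r(-0.2)].
Sum ≈ 0.793.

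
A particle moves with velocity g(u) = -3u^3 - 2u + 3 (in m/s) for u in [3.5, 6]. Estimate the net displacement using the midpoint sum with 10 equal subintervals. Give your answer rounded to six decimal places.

-875.146484

Δu = (6 − 3.5)/10 = 0.25.
Midpoints: 3.625, 3.875, 4.125, 4.375, 4.625, 4.875, 5.125, 5.375, 5.625, 5.875.
g(3.625) = -75343/512, g(3.875) = -91805/512, g(4.125) = -110499/512, g(4.375) = -131569/512, g(4.625) = -155159/512, g(4.875) = -181413/512, g(5.125) = -210475/512, g(5.375) = -242489/512, g(5.625) = -277599/512, g(5.875) = -315949/512.
Sum = Δu · [g(3.625) + g(3.875) + g(4.125) + ...].
Sum ≈ -875.146484.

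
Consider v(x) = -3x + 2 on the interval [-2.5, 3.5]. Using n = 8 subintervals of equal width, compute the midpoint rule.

3

Δx = (3.5 − (-2.5))/8 = 0.75.
Midpoints: -2.125, -1.375, -0.625, 0.125, 0.875, 1.625, 2.375, 3.125.
v(-2.125) = 8.375, v(-1.375) = 6.125, v(-0.625) = 3.875, v(0.125) = 1.625, v(0.875) = -0.625, v(1.625) = -2.875, v(2.375) = -5.125, v(3.125) = -7.375.
Sum = Δx · [v(-2.125) + v(-1.375) + v(-0.625) + ...].
Sum = 3.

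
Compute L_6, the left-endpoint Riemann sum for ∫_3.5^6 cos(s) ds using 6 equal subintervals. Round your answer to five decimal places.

-0.32480

Δs = (6 − 3.5)/6 = 5/12.
Left endpoints: 3.5, 47/12, 13/3, 4.75, 31/6, 67/12.
f(3.5) ≈ -0.93646, f(47/12) ≈ -0.71437, f(13/3) ≈ -0.37004, f(4.75) ≈ 0.03760, f(31/6) ≈ 0.43881, f(67/12) ≈ 0.76494.
Sum = Δs · [f(3.5) + f(47/12) + f(13/3) + ...].
Sum ≈ -0.32480.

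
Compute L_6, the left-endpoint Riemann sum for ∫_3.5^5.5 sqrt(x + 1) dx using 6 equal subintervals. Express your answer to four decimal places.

4.6122

Δx = (5.5 − 3.5)/6 = 1/3.
Left endpoints: 3.5, 23/6, 25/6, 4.5, 29/6, 31/6.
f(3.5) ≈ 2.1213, f(23/6) ≈ 2.1985, f(25/6) ≈ 2.2730, f(4.5) ≈ 2.3452, f(29/6) ≈ 2.4152, f(31/6) ≈ 2.4833.
Sum = Δx · [f(3.5) + f(23/6) + f(25/6) + ...].
Sum ≈ 4.6122.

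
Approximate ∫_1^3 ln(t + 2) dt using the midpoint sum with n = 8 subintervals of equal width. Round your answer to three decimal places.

Δt = (3 − 1)/8 = 0.25.
Midpoints: 1.125, 1.375, 1.625, 1.875, 2.125, 2.375, 2.625, 2.875.
f(1.125) ≈ 1.139, f(1.375) ≈ 1.216, f(1.625) ≈ 1.288, f(1.875) ≈ 1.355, f(2.125) ≈ 1.417, f(2.375) ≈ 1.476, f(2.625) ≈ 1.531, f(2.875) ≈ 1.584.
Sum = Δt · [f(1.125) + f(1.375) + f(1.625) + ...].
Sum ≈ 2.752.

2.752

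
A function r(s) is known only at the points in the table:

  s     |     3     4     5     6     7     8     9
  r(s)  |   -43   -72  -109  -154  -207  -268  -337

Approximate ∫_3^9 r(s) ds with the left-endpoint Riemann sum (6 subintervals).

Δs = 1.
Sum = 1·[(-43) + (-72) + (-109) + (-154) + (-207) + (-268)] = -853.

-853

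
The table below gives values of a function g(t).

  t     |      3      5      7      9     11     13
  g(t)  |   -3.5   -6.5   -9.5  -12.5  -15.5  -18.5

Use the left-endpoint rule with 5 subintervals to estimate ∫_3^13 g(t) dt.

-95

Δt = 2.
Sum = 2·[(-3.5) + (-6.5) + (-9.5) + (-12.5) + (-15.5)] = -95.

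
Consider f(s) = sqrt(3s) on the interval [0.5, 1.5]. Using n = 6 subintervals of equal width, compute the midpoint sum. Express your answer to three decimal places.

Δs = (1.5 − 0.5)/6 = 1/6.
Midpoints: 7/12, 0.75, 11/12, 13/12, 1.25, 17/12.
f(7/12) ≈ 1.323, f(0.75) ≈ 1.500, f(11/12) ≈ 1.658, f(13/12) ≈ 1.803, f(1.25) ≈ 1.936, f(17/12) ≈ 2.062.
Sum = Δs · [f(7/12) + f(0.75) + f(11/12) + ...].
Sum ≈ 1.714.

1.714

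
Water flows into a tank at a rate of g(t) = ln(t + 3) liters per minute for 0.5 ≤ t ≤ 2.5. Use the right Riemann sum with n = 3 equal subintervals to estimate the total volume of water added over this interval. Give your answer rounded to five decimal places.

3.13827

Δt = (2.5 − 0.5)/3 = 2/3.
Right endpoints: 7/6, 11/6, 2.5.
g(7/6) ≈ 1.42712, g(11/6) ≈ 1.57554, g(2.5) ≈ 1.70475.
Sum = Δt · [g(7/6) + g(11/6) + g(2.5)].
Sum ≈ 3.13827.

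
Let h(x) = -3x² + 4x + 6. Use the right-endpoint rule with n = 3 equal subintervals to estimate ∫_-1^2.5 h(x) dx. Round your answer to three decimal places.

11.472

Δx = (2.5 − (-1))/3 = 7/6.
Right endpoints: 1/6, 4/3, 2.5.
h(1/6) = 79/12, h(4/3) = 6, h(2.5) = -2.75.
Sum = Δx · [h(1/6) + h(4/3) + h(2.5)].
Sum ≈ 11.472.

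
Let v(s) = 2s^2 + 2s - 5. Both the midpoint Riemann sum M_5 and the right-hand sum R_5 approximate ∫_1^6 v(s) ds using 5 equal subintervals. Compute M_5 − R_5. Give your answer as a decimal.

-42.5

M_5 = 152.5.
R_5 = 195.
M_5 − R_5 = -42.5.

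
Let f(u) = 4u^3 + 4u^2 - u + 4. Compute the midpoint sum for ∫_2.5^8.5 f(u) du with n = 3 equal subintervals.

5830

Δu = (8.5 − 2.5)/3 = 2.
Midpoints: 3.5, 5.5, 7.5.
f(3.5) = 221, f(5.5) = 785, f(7.5) = 1909.
Sum = Δu · [f(3.5) + f(5.5) + f(7.5)].
Sum = 5830.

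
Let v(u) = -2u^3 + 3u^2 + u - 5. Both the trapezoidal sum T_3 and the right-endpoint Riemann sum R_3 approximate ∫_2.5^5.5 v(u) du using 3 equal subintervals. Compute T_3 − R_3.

T_3 = -300.75.
R_3 = -414.
T_3 − R_3 = 113.25.

113.25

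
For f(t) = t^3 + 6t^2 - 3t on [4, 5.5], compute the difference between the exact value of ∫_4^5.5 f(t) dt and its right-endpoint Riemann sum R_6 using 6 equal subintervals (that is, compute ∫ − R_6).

-23.23828125

Exact integral: ∫_4^5.5 f(t) dt = 348.140625.
R_6 = 371.37890625.
Error = 348.140625 − 371.37890625 = -23.23828125.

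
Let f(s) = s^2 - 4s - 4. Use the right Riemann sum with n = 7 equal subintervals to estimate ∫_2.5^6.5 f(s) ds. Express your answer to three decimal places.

Δs = (6.5 − 2.5)/7 = 4/7.
Right endpoints: 43/14, 51/14, 59/14, 67/14, 75/14, 83/14, 6.5.
f(43/14) = -1343/196, f(51/14) = -1039/196, f(59/14) = -607/196, f(67/14) = -47/196, f(75/14) = 641/196, f(83/14) = 1457/196, f(6.5) = 12.25.
Sum = Δs · [f(43/14) + f(51/14) + f(59/14) + ...].
Sum ≈ 4.265.

4.265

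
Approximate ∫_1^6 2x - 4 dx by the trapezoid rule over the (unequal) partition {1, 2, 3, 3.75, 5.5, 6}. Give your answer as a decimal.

Subinterval widths: 1, 1, 0.75, 1.75, 0.5.
f(1) = -2, f(2) = 0, f(3) = 2, f(3.75) = 3.5, f(5.5) = 7, f(6) = 8.
On each subinterval the trapezoid contributes (Δx_i/2)·[f(x_{i-1}) + f(x_i)].
Sum = 15.

15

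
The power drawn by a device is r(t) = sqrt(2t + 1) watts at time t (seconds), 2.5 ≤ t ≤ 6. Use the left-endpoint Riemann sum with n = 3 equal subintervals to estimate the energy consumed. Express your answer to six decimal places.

10.035932

Δt = (6 − 2.5)/3 = 7/6.
Left endpoints: 2.5, 11/3, 29/6.
r(2.5) ≈ 2.449490, r(11/3) ≈ 2.886751, r(29/6) ≈ 3.265986.
Sum = Δt · [r(2.5) + r(11/3) + r(29/6)].
Sum ≈ 10.035932.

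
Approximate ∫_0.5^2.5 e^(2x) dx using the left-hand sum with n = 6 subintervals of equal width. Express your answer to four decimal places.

Δx = (2.5 − 0.5)/6 = 1/3.
Left endpoints: 0.5, 5/6, 7/6, 1.5, 11/6, 13/6.
f(0.5) ≈ 2.7183, f(5/6) ≈ 5.2945, f(7/6) ≈ 10.3123, f(1.5) ≈ 20.0855, f(11/6) ≈ 39.1213, f(13/6) ≈ 76.1979.
Sum = Δx · [f(0.5) + f(5/6) + f(7/6) + ...].
Sum ≈ 51.2432.

51.2432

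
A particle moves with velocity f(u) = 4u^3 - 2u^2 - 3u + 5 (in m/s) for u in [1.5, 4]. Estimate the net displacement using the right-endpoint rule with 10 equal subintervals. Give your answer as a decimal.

229.140625

Δu = (4 − 1.5)/10 = 0.25.
Right endpoints: 1.75, 2, 2.25, 2.5, 2.75, 3, 3.25, 3.5, 3.75, 4.
f(1.75) = 15.0625, f(2) = 23, f(2.25) = 33.6875, f(2.5) = 47.5, f(2.75) = 64.8125, f(3) = 86, f(3.25) = 111.4375, f(3.5) = 141.5, f(3.75) = 176.5625, f(4) = 217.
Sum = Δu · [f(1.75) + f(2) + f(2.25) + ...].
Sum = 229.140625.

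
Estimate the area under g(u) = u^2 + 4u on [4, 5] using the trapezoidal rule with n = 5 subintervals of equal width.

Δu = (5 − 4)/5 = 0.2.
g(4) = 32, g(4.2) = 34.44, g(4.4) = 36.96, g(4.6) = 39.56, g(4.8) = 42.24, g(5) = 45.
T_5 = (Δu/2)·[g(u_0) + 2g(u_1) + ... + 2g(u_{4}) + g(u_5)].
Sum = 38.34.

38.34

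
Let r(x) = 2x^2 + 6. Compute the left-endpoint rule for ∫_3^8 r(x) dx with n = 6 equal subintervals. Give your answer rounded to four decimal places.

Δx = (8 − 3)/6 = 5/6.
Left endpoints: 3, 23/6, 14/3, 5.5, 19/3, 43/6.
r(3) = 24, r(23/6) = 637/18, r(14/3) = 446/9, r(5.5) = 66.5, r(19/3) = 776/9, r(43/6) = 1957/18.
Sum = Δx · [r(3) + r(23/6) + r(14/3) + ...].
Sum ≈ 308.6574.

308.6574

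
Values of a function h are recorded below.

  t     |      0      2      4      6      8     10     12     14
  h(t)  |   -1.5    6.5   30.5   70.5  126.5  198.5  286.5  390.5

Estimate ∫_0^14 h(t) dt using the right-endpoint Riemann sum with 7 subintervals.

Δt = 2.
Sum = 2·[6.5 + 30.5 + 70.5 + 126.5 + 198.5 + 286.5 + 390.5] = 2219.

2219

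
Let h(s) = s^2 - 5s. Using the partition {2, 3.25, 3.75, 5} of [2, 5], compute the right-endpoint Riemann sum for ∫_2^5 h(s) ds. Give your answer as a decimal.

-9.453125

Subinterval widths: 1.25, 0.5, 1.25.
Right endpoints: 3.25, 3.75, 5.
h(3.25) = -5.6875, h(3.75) = -4.6875, h(5) = 0.
Sum = Σ Δs_i · h(s_i).
Sum = -9.453125.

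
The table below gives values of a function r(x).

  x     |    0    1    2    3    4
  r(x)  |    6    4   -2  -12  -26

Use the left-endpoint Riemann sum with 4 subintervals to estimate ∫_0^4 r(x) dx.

Δx = 1.
Sum = 1·[6 + 4 + (-2) + (-12)] = -4.

-4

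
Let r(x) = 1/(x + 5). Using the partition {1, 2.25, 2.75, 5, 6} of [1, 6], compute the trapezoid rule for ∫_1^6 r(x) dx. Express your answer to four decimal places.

0.6102

Subinterval widths: 1.25, 0.5, 2.25, 1.
r(1) = 1/6, r(2.25) = 4/29, r(2.75) = 4/31, r(5) = 0.1, r(6) = 1/11.
On each subinterval the trapezoid contributes (Δx_i/2)·[r(x_{i-1}) + r(x_i)].
Sum ≈ 0.6102.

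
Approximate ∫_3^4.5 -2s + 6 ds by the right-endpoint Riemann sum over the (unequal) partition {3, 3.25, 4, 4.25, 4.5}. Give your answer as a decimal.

-3

Subinterval widths: 0.25, 0.75, 0.25, 0.25.
Right endpoints: 3.25, 4, 4.25, 4.5.
f(3.25) = -0.5, f(4) = -2, f(4.25) = -2.5, f(4.5) = -3.
Sum = Σ Δs_i · f(s_i).
Sum = -3.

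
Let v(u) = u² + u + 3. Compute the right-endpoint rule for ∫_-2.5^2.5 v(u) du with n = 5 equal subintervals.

28.75

Δu = (2.5 − (-2.5))/5 = 1.
Right endpoints: -1.5, -0.5, 0.5, 1.5, 2.5.
v(-1.5) = 3.75, v(-0.5) = 2.75, v(0.5) = 3.75, v(1.5) = 6.75, v(2.5) = 11.75.
Sum = Δu · [v(-1.5) + v(-0.5) + v(0.5) + v(1.5) + v(2.5)].
Sum = 28.75.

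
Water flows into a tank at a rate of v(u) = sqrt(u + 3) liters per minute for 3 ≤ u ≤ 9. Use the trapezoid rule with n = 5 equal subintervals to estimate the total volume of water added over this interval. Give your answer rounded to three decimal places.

17.908

Δu = (9 − 3)/5 = 1.2.
v(3) ≈ 2.449, v(4.2) ≈ 2.683, v(5.4) ≈ 2.898, v(6.6) ≈ 3.098, v(7.8) ≈ 3.286, v(9) ≈ 3.464.
T_5 = (Δu/2)·[v(u_0) + 2v(u_1) + ... + 2v(u_{4}) + v(u_5)].
Sum ≈ 17.908.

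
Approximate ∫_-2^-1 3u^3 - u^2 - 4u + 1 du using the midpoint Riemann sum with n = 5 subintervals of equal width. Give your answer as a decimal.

Δu = (-1 − (-2))/5 = 0.2.
Midpoints: -1.9, -1.7, -1.5, -1.3, -1.1.
f(-1.9) = -15.587, f(-1.7) = -9.829, f(-1.5) = -5.375, f(-1.3) = -2.081, f(-1.1) = 0.197.
Sum = Δu · [f(-1.9) + f(-1.7) + f(-1.5) + f(-1.3) + f(-1.1)].
Sum = -6.535.

-6.535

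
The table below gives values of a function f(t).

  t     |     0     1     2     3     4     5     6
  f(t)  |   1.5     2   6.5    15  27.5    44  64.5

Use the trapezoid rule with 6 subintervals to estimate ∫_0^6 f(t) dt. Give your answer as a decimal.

Δt = 1.
T_6 = (1/2)·[1.5 + 2·2 + 2·6.5 + 2·15 + 2·27.5 + 2·44 + 64.5] = 128.

128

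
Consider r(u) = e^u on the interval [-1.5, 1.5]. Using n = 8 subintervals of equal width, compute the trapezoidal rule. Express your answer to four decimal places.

Δu = (1.5 − (-1.5))/8 = 0.375.
r(-1.5) ≈ 0.2231, r(-1.125) ≈ 0.3247, r(-0.75) ≈ 0.4724, r(-0.375) ≈ 0.6873, r(0) ≈ 1.0000, r(0.375) ≈ 1.4550, r(0.75) ≈ 2.1170, r(1.125) ≈ 3.0802, r(1.5) ≈ 4.4817.
T_8 = (Δu/2)·[r(u_0) + 2r(u_1) + ... + 2r(u_{7}) + r(u_8)].
Sum ≈ 4.3083.

4.3083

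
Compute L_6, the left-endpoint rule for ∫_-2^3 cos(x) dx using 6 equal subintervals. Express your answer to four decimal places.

Δx = (3 − (-2))/6 = 5/6.
Left endpoints: -2, -7/6, -1/3, 0.5, 4/3, 13/6.
f(-2) ≈ -0.4161, f(-7/6) ≈ 0.3932, f(-1/3) ≈ 0.9450, f(0.5) ≈ 0.8776, f(4/3) ≈ 0.2352, f(13/6) ≈ -0.5612.
Sum = Δx · [f(-2) + f(-7/6) + f(-1/3) + ...].
Sum ≈ 1.2280.

1.2280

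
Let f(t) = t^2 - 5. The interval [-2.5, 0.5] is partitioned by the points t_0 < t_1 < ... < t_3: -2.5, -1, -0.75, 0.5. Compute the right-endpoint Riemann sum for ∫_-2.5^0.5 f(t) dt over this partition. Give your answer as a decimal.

-13.046875

Subinterval widths: 1.5, 0.25, 1.25.
Right endpoints: -1, -0.75, 0.5.
f(-1) = -4, f(-0.75) = -4.4375, f(0.5) = -4.75.
Sum = Σ Δt_i · f(t_i).
Sum = -13.046875.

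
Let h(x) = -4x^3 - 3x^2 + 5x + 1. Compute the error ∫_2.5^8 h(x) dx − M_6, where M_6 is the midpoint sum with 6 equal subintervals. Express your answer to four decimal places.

Exact integral: ∫_2.5^8 h(x) dx = -4403.4375.
M_6 ≈ -4378.019097.
Error ≈ -4403.4375 − (-4378.019097) ≈ -25.4184.

-25.4184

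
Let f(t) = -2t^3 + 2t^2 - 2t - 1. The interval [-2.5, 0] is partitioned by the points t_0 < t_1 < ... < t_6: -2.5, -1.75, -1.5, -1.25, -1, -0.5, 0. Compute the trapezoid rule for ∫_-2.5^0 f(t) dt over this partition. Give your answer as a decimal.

Subinterval widths: 0.75, 0.25, 0.25, 0.25, 0.5, 0.5.
f(-2.5) = 47.75, f(-1.75) = 19.34375, f(-1.5) = 13.25, f(-1.25) = 8.53125, f(-1) = 5, f(-0.5) = 0.75, f(0) = -1.
On each subinterval the trapezoid contributes (Δt_i/2)·[f(t_{i-1}) + f(t_i)].
Sum = 35.0234375.

35.0234375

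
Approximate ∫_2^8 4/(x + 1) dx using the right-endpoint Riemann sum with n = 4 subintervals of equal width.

Δx = (8 − 2)/4 = 1.5.
Right endpoints: 3.5, 5, 6.5, 8.
f(3.5) = 8/9, f(5) = 2/3, f(6.5) = 8/15, f(8) = 4/9.
Sum = Δx · [f(3.5) + f(5) + f(6.5) + f(8)].
Sum = 3.8.

3.8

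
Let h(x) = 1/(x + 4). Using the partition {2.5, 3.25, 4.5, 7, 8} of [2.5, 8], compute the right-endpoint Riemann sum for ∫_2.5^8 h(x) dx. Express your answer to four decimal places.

0.5611

Subinterval widths: 0.75, 1.25, 2.5, 1.
Right endpoints: 3.25, 4.5, 7, 8.
h(3.25) = 4/29, h(4.5) = 2/17, h(7) = 1/11, h(8) = 1/12.
Sum = Σ Δx_i · h(x_i).
Sum ≈ 0.5611.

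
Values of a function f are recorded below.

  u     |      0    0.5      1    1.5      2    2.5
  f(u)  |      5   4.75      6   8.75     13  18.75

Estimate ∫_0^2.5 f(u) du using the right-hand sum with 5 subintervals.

Δu = 0.5.
Sum = 0.5·[4.75 + 6 + 8.75 + 13 + 18.75] = 25.625.

25.625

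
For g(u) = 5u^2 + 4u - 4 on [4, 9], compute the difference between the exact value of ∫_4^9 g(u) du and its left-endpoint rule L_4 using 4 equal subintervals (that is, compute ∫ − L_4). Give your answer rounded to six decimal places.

Exact integral: ∫_4^9 g(u) du ≈ 1218.33333333.
L_4 = 1009.21875.
Error ≈ 1218.33333333 − 1009.21875 ≈ 209.114583.

209.114583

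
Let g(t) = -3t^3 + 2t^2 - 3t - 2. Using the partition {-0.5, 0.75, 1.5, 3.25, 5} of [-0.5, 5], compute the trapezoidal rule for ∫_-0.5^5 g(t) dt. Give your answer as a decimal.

-482.37890625

Subinterval widths: 1.25, 0.75, 1.75, 1.75.
g(-0.5) = 0.375, g(0.75) = -4.390625, g(1.5) = -12.125, g(3.25) = -93.609375, g(5) = -342.
On each subinterval the trapezoid contributes (Δt_i/2)·[g(t_{i-1}) + g(t_i)].
Sum = -482.37890625.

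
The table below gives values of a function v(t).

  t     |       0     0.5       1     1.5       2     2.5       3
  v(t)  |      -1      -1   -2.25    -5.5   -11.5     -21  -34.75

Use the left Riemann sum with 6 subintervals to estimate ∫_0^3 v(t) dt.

-21.125

Δt = 0.5.
Sum = 0.5·[(-1) + (-1) + (-2.25) + (-5.5) + (-11.5) + (-21)] = -21.125.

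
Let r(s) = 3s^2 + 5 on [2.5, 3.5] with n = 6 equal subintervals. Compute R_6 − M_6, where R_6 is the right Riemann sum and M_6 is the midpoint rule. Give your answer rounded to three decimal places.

1.521

R_6 ≈ 33.76389.
M_6 ≈ 32.24306.
R_6 − M_6 ≈ 1.521.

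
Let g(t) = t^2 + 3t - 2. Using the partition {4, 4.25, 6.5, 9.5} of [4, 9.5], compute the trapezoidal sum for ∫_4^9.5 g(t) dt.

Subinterval widths: 0.25, 2.25, 3.
g(4) = 26, g(4.25) = 28.8125, g(6.5) = 59.75, g(9.5) = 116.75.
On each subinterval the trapezoid contributes (Δt_i/2)·[g(t_{i-1}) + g(t_i)].
Sum = 371.234375.

371.234375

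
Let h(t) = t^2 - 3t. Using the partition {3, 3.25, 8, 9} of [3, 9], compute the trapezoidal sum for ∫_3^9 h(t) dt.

144.03125

Subinterval widths: 0.25, 4.75, 1.
h(3) = 0, h(3.25) = 0.8125, h(8) = 40, h(9) = 54.
On each subinterval the trapezoid contributes (Δt_i/2)·[h(t_{i-1}) + h(t_i)].
Sum = 144.03125.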